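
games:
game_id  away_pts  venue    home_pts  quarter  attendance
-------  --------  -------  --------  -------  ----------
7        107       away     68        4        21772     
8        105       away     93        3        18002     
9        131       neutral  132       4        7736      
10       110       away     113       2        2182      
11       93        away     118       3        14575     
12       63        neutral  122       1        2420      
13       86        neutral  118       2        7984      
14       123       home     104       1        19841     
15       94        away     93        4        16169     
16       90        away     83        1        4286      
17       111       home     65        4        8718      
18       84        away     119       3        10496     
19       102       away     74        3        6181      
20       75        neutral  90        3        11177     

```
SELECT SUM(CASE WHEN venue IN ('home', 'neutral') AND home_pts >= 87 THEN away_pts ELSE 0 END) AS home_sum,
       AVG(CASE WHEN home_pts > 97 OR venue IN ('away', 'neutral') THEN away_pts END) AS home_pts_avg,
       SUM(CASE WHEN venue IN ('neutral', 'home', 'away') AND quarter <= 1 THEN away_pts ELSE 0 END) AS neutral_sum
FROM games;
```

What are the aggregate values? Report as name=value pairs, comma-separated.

home_sum=478, home_pts_avg=97.1538461538, neutral_sum=276

[home_sum: venue IN ('home', 'neutral') AND home_pts >= 87]
game_id=7: ✗
game_id=8: ✗
game_id=9: ✓ → 131
game_id=10: ✗
game_id=11: ✗
game_id=12: ✓ → 63
game_id=13: ✓ → 86
game_id=14: ✓ → 123
game_id=15: ✗
game_id=16: ✗
game_id=17: ✗
game_id=18: ✗
game_id=19: ✗
game_id=20: ✓ → 75
home_sum = 131 + 63 + 86 + 123 + 75 = 478
—
[home_pts_avg: home_pts > 97 OR venue IN ('away', 'neutral')]
game_id=7: ✓ → 107
game_id=8: ✓ → 105
game_id=9: ✓ → 131
game_id=10: ✓ → 110
game_id=11: ✓ → 93
game_id=12: ✓ → 63
game_id=13: ✓ → 86
game_id=14: ✓ → 123
game_id=15: ✓ → 94
game_id=16: ✓ → 90
game_id=17: ✗
game_id=18: ✓ → 84
game_id=19: ✓ → 102
game_id=20: ✓ → 75
home_pts_avg = (107 + 105 + 131 + 110 + 93 + 63 + 86 + 123 + 94 + 90 + 84 + 102 + 75) / 13 = 97.1538461538
—
[neutral_sum: venue IN ('neutral', 'home', 'away') AND quarter <= 1]
game_id=7: ✗
game_id=8: ✗
game_id=9: ✗
game_id=10: ✗
game_id=11: ✗
game_id=12: ✓ → 63
game_id=13: ✗
game_id=14: ✓ → 123
game_id=15: ✗
game_id=16: ✓ → 90
game_id=17: ✗
game_id=18: ✗
game_id=19: ✗
game_id=20: ✗
neutral_sum = 63 + 123 + 90 = 276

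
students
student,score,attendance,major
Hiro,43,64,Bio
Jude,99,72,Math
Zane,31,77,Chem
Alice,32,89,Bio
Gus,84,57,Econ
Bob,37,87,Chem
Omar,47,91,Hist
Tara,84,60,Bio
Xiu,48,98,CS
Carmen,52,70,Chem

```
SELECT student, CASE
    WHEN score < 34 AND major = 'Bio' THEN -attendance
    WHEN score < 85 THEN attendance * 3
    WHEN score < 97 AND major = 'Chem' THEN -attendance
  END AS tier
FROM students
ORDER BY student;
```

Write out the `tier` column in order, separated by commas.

student=Alice: score < 34 AND major = 'Bio' → -89
student=Bob: score < 85 → 261
student=Carmen: score < 85 → 210
student=Gus: score < 85 → 171
student=Hiro: score < 85 → 192
student=Jude: (no match → NULL) → NULL
student=Omar: score < 85 → 273
student=Tara: score < 85 → 180
student=Xiu: score < 85 → 294
student=Zane: score < 85 → 231

-89, 261, 210, 171, 192, NULL, 273, 180, 294, 231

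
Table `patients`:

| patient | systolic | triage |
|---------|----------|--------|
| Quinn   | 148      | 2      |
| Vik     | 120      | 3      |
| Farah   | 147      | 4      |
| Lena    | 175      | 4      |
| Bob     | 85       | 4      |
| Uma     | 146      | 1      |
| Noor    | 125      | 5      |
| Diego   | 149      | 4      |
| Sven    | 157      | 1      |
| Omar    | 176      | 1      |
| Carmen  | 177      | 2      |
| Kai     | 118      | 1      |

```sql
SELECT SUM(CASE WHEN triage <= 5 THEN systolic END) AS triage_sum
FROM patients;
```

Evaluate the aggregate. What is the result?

patient=Quinn: ✓ → 148
patient=Vik: ✓ → 120
patient=Farah: ✓ → 147
patient=Lena: ✓ → 175
patient=Bob: ✓ → 85
patient=Uma: ✓ → 146
patient=Noor: ✓ → 125
patient=Diego: ✓ → 149
patient=Sven: ✓ → 157
patient=Omar: ✓ → 176
patient=Carmen: ✓ → 177
patient=Kai: ✓ → 118
triage_sum = 148 + 120 + 147 + 175 + 85 + 146 + 125 + 149 + 157 + 176 + 177 + 118 = 1723

1723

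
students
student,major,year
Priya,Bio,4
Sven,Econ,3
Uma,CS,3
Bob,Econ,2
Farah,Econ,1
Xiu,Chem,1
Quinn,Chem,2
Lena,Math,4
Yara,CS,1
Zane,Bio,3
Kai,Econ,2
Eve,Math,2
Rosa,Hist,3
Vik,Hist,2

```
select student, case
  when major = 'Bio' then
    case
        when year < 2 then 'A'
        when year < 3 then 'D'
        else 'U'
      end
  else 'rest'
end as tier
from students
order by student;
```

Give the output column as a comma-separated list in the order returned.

student=Bob: major='Econ' → outer ELSE → rest
student=Eve: major='Math' → outer ELSE → rest
student=Farah: major='Econ' → outer ELSE → rest
student=Kai: major='Econ' → outer ELSE → rest
student=Lena: major='Math' → outer ELSE → rest
student=Priya: major='Bio' → inner[ELSE] → U
student=Quinn: major='Chem' → outer ELSE → rest
student=Rosa: major='Hist' → outer ELSE → rest
student=Sven: major='Econ' → outer ELSE → rest
student=Uma: major='CS' → outer ELSE → rest
student=Vik: major='Hist' → outer ELSE → rest
student=Xiu: major='Chem' → outer ELSE → rest
student=Yara: major='CS' → outer ELSE → rest
student=Zane: major='Bio' → inner[ELSE] → U

rest, rest, rest, rest, rest, U, rest, rest, rest, rest, rest, rest, rest, U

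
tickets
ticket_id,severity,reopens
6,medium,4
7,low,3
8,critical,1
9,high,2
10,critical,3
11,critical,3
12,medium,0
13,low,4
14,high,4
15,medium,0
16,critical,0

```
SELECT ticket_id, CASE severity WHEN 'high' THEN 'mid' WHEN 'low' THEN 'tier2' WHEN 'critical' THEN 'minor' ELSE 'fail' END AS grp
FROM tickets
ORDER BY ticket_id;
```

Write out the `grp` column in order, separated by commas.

ticket_id=6: ELSE → fail
ticket_id=7: severity='low' → tier2
ticket_id=8: severity='critical' → minor
ticket_id=9: severity='high' → mid
ticket_id=10: severity='critical' → minor
ticket_id=11: severity='critical' → minor
ticket_id=12: ELSE → fail
ticket_id=13: severity='low' → tier2
ticket_id=14: severity='high' → mid
ticket_id=15: ELSE → fail
ticket_id=16: severity='critical' → minor

fail, tier2, minor, mid, minor, minor, fail, tier2, mid, fail, minor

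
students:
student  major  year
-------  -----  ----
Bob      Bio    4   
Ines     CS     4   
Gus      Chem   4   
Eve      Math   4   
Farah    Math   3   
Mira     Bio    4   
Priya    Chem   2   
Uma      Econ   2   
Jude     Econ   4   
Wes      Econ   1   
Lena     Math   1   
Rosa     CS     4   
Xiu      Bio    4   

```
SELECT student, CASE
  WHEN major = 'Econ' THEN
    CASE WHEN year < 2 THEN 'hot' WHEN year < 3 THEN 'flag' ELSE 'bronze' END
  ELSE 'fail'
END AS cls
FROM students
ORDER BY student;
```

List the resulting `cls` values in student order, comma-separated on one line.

fail, fail, fail, fail, fail, bronze, fail, fail, fail, fail, flag, hot, fail

student=Bob: major='Bio' → outer ELSE → fail
student=Eve: major='Math' → outer ELSE → fail
student=Farah: major='Math' → outer ELSE → fail
student=Gus: major='Chem' → outer ELSE → fail
student=Ines: major='CS' → outer ELSE → fail
student=Jude: major='Econ' → inner[ELSE] → bronze
student=Lena: major='Math' → outer ELSE → fail
student=Mira: major='Bio' → outer ELSE → fail
student=Priya: major='Chem' → outer ELSE → fail
student=Rosa: major='CS' → outer ELSE → fail
student=Uma: major='Econ' → inner[year < 3] → flag
student=Wes: major='Econ' → inner[year < 2] → hot
student=Xiu: major='Bio' → outer ELSE → fail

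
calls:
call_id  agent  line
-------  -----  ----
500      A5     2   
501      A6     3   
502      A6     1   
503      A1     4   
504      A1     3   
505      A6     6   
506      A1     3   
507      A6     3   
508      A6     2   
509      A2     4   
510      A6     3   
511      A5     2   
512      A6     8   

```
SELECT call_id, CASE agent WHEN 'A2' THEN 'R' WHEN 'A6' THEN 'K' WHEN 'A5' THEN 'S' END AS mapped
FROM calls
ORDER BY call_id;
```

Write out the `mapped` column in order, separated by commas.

call_id=500: agent='A5' → S
call_id=501: agent='A6' → K
call_id=502: agent='A6' → K
call_id=503: (no match → NULL) → NULL
call_id=504: (no match → NULL) → NULL
call_id=505: agent='A6' → K
call_id=506: (no match → NULL) → NULL
call_id=507: agent='A6' → K
call_id=508: agent='A6' → K
call_id=509: agent='A2' → R
call_id=510: agent='A6' → K
call_id=511: agent='A5' → S
call_id=512: agent='A6' → K

S, K, K, NULL, NULL, K, NULL, K, K, R, K, S, K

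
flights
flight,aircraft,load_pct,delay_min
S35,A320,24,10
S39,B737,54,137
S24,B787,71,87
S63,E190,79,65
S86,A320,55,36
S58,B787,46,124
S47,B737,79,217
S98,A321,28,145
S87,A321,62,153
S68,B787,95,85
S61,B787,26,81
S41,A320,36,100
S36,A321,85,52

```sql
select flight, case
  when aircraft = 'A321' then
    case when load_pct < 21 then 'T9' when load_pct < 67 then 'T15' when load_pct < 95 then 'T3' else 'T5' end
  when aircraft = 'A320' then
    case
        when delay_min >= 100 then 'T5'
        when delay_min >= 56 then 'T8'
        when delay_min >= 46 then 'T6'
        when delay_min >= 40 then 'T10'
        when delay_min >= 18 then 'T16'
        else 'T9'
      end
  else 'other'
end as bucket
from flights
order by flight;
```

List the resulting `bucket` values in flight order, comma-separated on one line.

other, T9, T3, other, T5, other, other, other, other, other, T16, T15, T15

flight=S24: aircraft='B787' → outer ELSE → other
flight=S35: aircraft='A320' → inner[ELSE] → T9
flight=S36: aircraft='A321' → inner[load_pct < 95] → T3
flight=S39: aircraft='B737' → outer ELSE → other
flight=S41: aircraft='A320' → inner[delay_min >= 100] → T5
flight=S47: aircraft='B737' → outer ELSE → other
flight=S58: aircraft='B787' → outer ELSE → other
flight=S61: aircraft='B787' → outer ELSE → other
flight=S63: aircraft='E190' → outer ELSE → other
flight=S68: aircraft='B787' → outer ELSE → other
flight=S86: aircraft='A320' → inner[delay_min >= 18] → T16
flight=S87: aircraft='A321' → inner[load_pct < 67] → T15
flight=S98: aircraft='A321' → inner[load_pct < 67] → T15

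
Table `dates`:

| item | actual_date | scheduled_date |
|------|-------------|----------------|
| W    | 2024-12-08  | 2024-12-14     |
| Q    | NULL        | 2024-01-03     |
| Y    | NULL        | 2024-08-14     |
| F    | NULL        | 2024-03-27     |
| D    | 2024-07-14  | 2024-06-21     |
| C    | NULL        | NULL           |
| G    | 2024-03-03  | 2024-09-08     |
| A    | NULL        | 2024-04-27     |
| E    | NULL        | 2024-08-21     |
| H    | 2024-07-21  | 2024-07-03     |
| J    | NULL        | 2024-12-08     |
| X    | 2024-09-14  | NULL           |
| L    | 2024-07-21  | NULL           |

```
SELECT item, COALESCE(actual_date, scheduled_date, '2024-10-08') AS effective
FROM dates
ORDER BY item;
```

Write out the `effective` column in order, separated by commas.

2024-04-27, 2024-10-08, 2024-07-14, 2024-08-21, 2024-03-27, 2024-03-03, 2024-07-21, 2024-12-08, 2024-07-21, 2024-01-03, 2024-12-08, 2024-09-14, 2024-08-14

item=A: actual_date=NULL, scheduled_date=2024-04-27 → 2024-04-27
item=C: actual_date=NULL, scheduled_date=NULL, → literal 2024-10-08 → 2024-10-08
item=D: actual_date=2024-07-14 → 2024-07-14
item=E: actual_date=NULL, scheduled_date=2024-08-21 → 2024-08-21
item=F: actual_date=NULL, scheduled_date=2024-03-27 → 2024-03-27
item=G: actual_date=2024-03-03 → 2024-03-03
item=H: actual_date=2024-07-21 → 2024-07-21
item=J: actual_date=NULL, scheduled_date=2024-12-08 → 2024-12-08
item=L: actual_date=2024-07-21 → 2024-07-21
item=Q: actual_date=NULL, scheduled_date=2024-01-03 → 2024-01-03
item=W: actual_date=2024-12-08 → 2024-12-08
item=X: actual_date=2024-09-14 → 2024-09-14
item=Y: actual_date=NULL, scheduled_date=2024-08-14 → 2024-08-14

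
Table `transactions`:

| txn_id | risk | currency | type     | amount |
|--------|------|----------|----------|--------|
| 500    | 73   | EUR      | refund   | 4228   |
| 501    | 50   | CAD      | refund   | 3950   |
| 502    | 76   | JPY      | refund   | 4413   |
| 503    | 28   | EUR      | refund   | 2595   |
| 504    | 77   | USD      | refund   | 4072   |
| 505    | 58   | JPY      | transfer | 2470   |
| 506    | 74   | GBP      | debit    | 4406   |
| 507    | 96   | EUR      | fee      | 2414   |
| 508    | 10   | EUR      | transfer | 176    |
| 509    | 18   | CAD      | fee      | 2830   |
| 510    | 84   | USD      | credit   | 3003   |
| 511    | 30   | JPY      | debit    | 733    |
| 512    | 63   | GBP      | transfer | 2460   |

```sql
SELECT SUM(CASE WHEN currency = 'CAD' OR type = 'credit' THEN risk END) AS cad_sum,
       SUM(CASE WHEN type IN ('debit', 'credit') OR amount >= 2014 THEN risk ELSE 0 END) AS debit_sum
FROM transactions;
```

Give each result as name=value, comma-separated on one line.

cad_sum=152, debit_sum=727

[cad_sum: currency = 'CAD' OR type = 'credit']
txn_id=500: ✗
txn_id=501: ✓ → 50
txn_id=502: ✗
txn_id=503: ✗
txn_id=504: ✗
txn_id=505: ✗
txn_id=506: ✗
txn_id=507: ✗
txn_id=508: ✗
txn_id=509: ✓ → 18
txn_id=510: ✓ → 84
txn_id=511: ✗
txn_id=512: ✗
cad_sum = 50 + 18 + 84 = 152
—
[debit_sum: type IN ('debit', 'credit') OR amount >= 2014]
txn_id=500: ✓ → 73
txn_id=501: ✓ → 50
txn_id=502: ✓ → 76
txn_id=503: ✓ → 28
txn_id=504: ✓ → 77
txn_id=505: ✓ → 58
txn_id=506: ✓ → 74
txn_id=507: ✓ → 96
txn_id=508: ✗
txn_id=509: ✓ → 18
txn_id=510: ✓ → 84
txn_id=511: ✓ → 30
txn_id=512: ✓ → 63
debit_sum = 73 + 50 + 76 + 28 + 77 + 58 + 74 + 96 + 18 + 84 + 30 + 63 = 727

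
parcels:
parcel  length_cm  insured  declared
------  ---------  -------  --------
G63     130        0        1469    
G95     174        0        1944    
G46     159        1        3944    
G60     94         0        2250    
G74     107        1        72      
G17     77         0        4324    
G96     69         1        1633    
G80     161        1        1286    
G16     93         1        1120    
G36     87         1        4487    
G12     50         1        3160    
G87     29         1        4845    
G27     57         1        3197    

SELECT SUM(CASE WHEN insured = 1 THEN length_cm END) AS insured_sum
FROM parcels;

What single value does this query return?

812

parcel=G63: ✗
parcel=G95: ✗
parcel=G46: ✓ → 159
parcel=G60: ✗
parcel=G74: ✓ → 107
parcel=G17: ✗
parcel=G96: ✓ → 69
parcel=G80: ✓ → 161
parcel=G16: ✓ → 93
parcel=G36: ✓ → 87
parcel=G12: ✓ → 50
parcel=G87: ✓ → 29
parcel=G27: ✓ → 57
insured_sum = 159 + 107 + 69 + 161 + 93 + 87 + 50 + 29 + 57 = 812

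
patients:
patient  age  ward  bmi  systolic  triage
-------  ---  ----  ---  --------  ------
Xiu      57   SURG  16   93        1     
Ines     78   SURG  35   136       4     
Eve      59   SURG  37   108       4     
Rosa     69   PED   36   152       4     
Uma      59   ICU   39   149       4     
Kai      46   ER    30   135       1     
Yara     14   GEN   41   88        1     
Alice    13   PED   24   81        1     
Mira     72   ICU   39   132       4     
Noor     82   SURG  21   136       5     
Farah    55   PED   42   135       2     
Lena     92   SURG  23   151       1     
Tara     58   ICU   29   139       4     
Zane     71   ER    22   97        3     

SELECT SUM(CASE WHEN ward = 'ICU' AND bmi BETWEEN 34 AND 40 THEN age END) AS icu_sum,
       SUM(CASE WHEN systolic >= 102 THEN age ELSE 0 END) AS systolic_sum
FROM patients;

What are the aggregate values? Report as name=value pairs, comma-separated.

icu_sum=131, systolic_sum=670

[icu_sum: ward = 'ICU' AND bmi BETWEEN 34 AND 40]
patient=Xiu: ✗
patient=Ines: ✗
patient=Eve: ✗
patient=Rosa: ✗
patient=Uma: ✓ → 59
patient=Kai: ✗
patient=Yara: ✗
patient=Alice: ✗
patient=Mira: ✓ → 72
patient=Noor: ✗
patient=Farah: ✗
patient=Lena: ✗
patient=Tara: ✗
patient=Zane: ✗
icu_sum = 59 + 72 = 131
—
[systolic_sum: systolic >= 102]
patient=Xiu: ✗
patient=Ines: ✓ → 78
patient=Eve: ✓ → 59
patient=Rosa: ✓ → 69
patient=Uma: ✓ → 59
patient=Kai: ✓ → 46
patient=Yara: ✗
patient=Alice: ✗
patient=Mira: ✓ → 72
patient=Noor: ✓ → 82
patient=Farah: ✓ → 55
patient=Lena: ✓ → 92
patient=Tara: ✓ → 58
patient=Zane: ✗
systolic_sum = 78 + 59 + 69 + 59 + 46 + 72 + 82 + 55 + 92 + 58 = 670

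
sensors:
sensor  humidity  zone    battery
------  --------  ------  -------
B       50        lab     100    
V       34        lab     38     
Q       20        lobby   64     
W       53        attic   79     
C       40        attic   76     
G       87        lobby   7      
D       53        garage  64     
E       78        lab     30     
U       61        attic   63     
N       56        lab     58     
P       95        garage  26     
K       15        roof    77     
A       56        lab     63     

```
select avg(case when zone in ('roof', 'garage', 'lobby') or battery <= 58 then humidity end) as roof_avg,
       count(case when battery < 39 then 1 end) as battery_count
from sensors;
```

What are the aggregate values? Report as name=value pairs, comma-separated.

[roof_avg: zone in ('roof', 'garage', 'lobby') or battery <= 58]
sensor=B: ✗
sensor=V: ✓ → 34
sensor=Q: ✓ → 20
sensor=W: ✗
sensor=C: ✗
sensor=G: ✓ → 87
sensor=D: ✓ → 53
sensor=E: ✓ → 78
sensor=U: ✗
sensor=N: ✓ → 56
sensor=P: ✓ → 95
sensor=K: ✓ → 15
sensor=A: ✗
roof_avg = (34 + 20 + 87 + 53 + 78 + 56 + 95 + 15) / 8 = 54.75
—
[battery_count: battery < 39]
sensor=B: ✗
sensor=V: ✓ → 1
sensor=Q: ✗
sensor=W: ✗
sensor=C: ✗
sensor=G: ✓ → 1
sensor=D: ✗
sensor=E: ✓ → 1
sensor=U: ✗
sensor=N: ✗
sensor=P: ✓ → 1
sensor=K: ✗
sensor=A: ✗
battery_count = COUNT(1, 1, 1, 1) = 4

roof_avg=54.75, battery_count=4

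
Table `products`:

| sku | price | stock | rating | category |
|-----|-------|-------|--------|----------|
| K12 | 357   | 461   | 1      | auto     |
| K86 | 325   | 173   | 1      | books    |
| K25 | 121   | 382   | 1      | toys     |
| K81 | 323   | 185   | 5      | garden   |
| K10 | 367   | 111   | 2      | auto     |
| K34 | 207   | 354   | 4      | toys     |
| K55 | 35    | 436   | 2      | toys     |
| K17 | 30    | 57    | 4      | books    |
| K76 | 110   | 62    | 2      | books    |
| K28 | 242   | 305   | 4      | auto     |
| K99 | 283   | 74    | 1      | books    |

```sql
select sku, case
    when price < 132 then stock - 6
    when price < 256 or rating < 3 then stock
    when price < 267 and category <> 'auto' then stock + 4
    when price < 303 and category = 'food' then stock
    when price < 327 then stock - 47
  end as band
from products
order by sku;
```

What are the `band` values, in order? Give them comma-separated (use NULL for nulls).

sku=K10: price < 256 or rating < 3 → 111
sku=K12: price < 256 or rating < 3 → 461
sku=K17: price < 132 → 51
sku=K25: price < 132 → 376
sku=K28: price < 256 or rating < 3 → 305
sku=K34: price < 256 or rating < 3 → 354
sku=K55: price < 132 → 430
sku=K76: price < 132 → 56
sku=K81: price < 327 → 138
sku=K86: price < 256 or rating < 3 → 173
sku=K99: price < 256 or rating < 3 → 74

111, 461, 51, 376, 305, 354, 430, 56, 138, 173, 74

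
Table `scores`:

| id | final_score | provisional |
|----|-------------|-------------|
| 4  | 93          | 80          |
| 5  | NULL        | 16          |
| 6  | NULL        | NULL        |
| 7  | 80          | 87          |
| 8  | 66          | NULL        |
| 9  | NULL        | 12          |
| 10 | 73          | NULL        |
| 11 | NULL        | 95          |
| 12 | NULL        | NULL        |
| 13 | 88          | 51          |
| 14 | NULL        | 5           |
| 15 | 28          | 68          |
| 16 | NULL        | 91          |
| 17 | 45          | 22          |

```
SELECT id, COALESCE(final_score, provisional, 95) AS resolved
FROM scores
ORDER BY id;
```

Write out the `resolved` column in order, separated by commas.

id=4: final_score=93 → 93
id=5: final_score=NULL, provisional=16 → 16
id=6: final_score=NULL, provisional=NULL, → literal 95 → 95
id=7: final_score=80 → 80
id=8: final_score=66 → 66
id=9: final_score=NULL, provisional=12 → 12
id=10: final_score=73 → 73
id=11: final_score=NULL, provisional=95 → 95
id=12: final_score=NULL, provisional=NULL, → literal 95 → 95
id=13: final_score=88 → 88
id=14: final_score=NULL, provisional=5 → 5
id=15: final_score=28 → 28
id=16: final_score=NULL, provisional=91 → 91
id=17: final_score=45 → 45

93, 16, 95, 80, 66, 12, 73, 95, 95, 88, 5, 28, 91, 45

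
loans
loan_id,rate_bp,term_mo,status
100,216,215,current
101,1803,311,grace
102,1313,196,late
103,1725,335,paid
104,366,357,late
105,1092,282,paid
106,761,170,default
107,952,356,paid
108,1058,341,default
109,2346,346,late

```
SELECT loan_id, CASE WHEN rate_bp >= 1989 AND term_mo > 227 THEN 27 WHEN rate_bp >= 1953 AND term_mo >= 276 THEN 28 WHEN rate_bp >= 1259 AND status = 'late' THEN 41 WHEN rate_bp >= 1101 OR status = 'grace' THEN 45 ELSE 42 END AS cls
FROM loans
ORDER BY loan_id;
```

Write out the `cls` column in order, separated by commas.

loan_id=100: ELSE → 42
loan_id=101: rate_bp >= 1101 OR status = 'grace' → 45
loan_id=102: rate_bp >= 1259 AND status = 'late' → 41
loan_id=103: rate_bp >= 1101 OR status = 'grace' → 45
loan_id=104: ELSE → 42
loan_id=105: ELSE → 42
loan_id=106: ELSE → 42
loan_id=107: ELSE → 42
loan_id=108: ELSE → 42
loan_id=109: rate_bp >= 1989 AND term_mo > 227 → 27

42, 45, 41, 45, 42, 42, 42, 42, 42, 27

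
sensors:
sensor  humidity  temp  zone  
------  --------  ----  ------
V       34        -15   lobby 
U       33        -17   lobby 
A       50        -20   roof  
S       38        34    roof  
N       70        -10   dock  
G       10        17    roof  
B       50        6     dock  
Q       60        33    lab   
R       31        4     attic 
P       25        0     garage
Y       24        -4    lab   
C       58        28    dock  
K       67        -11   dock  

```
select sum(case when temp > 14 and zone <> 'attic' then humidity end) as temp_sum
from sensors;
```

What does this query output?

sensor=V: ✗
sensor=U: ✗
sensor=A: ✗
sensor=S: ✓ → 38
sensor=N: ✗
sensor=G: ✓ → 10
sensor=B: ✗
sensor=Q: ✓ → 60
sensor=R: ✗
sensor=P: ✗
sensor=Y: ✗
sensor=C: ✓ → 58
sensor=K: ✗
temp_sum = 38 + 10 + 60 + 58 = 166

166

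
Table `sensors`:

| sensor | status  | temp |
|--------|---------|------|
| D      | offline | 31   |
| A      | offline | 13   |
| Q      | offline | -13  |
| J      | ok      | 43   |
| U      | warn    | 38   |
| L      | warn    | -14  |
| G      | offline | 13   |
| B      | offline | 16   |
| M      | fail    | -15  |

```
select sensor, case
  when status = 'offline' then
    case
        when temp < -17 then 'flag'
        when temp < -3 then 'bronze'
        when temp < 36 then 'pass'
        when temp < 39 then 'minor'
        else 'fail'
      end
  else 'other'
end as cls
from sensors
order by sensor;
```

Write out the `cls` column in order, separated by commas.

sensor=A: status='offline' → inner[temp < 36] → pass
sensor=B: status='offline' → inner[temp < 36] → pass
sensor=D: status='offline' → inner[temp < 36] → pass
sensor=G: status='offline' → inner[temp < 36] → pass
sensor=J: status='ok' → outer ELSE → other
sensor=L: status='warn' → outer ELSE → other
sensor=M: status='fail' → outer ELSE → other
sensor=Q: status='offline' → inner[temp < -3] → bronze
sensor=U: status='warn' → outer ELSE → other

pass, pass, pass, pass, other, other, other, bronze, other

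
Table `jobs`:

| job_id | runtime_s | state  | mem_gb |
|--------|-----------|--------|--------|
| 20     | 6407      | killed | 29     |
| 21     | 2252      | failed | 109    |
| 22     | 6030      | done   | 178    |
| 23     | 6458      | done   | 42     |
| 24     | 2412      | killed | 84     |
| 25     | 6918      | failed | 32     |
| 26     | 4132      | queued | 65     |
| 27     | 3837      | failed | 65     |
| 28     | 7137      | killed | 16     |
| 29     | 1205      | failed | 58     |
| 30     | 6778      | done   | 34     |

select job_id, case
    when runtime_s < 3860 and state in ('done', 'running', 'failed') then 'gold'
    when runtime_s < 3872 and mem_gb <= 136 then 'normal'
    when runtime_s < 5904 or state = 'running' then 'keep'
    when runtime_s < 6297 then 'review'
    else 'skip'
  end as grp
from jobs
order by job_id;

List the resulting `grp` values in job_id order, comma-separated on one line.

skip, gold, review, skip, normal, skip, keep, gold, skip, gold, skip

job_id=20: ELSE → skip
job_id=21: runtime_s < 3860 and state in ('done', 'running', 'failed') → gold
job_id=22: runtime_s < 6297 → review
job_id=23: ELSE → skip
job_id=24: runtime_s < 3872 and mem_gb <= 136 → normal
job_id=25: ELSE → skip
job_id=26: runtime_s < 5904 or state = 'running' → keep
job_id=27: runtime_s < 3860 and state in ('done', 'running', 'failed') → gold
job_id=28: ELSE → skip
job_id=29: runtime_s < 3860 and state in ('done', 'running', 'failed') → gold
job_id=30: ELSE → skip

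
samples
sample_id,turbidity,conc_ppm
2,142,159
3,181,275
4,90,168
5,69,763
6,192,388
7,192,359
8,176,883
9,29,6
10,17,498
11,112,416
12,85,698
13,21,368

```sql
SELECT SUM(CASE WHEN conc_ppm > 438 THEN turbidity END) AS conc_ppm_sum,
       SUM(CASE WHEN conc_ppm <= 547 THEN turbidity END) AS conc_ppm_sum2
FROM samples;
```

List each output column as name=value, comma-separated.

[conc_ppm_sum: conc_ppm > 438]
sample_id=2: ✗
sample_id=3: ✗
sample_id=4: ✗
sample_id=5: ✓ → 69
sample_id=6: ✗
sample_id=7: ✗
sample_id=8: ✓ → 176
sample_id=9: ✗
sample_id=10: ✓ → 17
sample_id=11: ✗
sample_id=12: ✓ → 85
sample_id=13: ✗
conc_ppm_sum = 69 + 176 + 17 + 85 = 347
—
[conc_ppm_sum2: conc_ppm <= 547]
sample_id=2: ✓ → 142
sample_id=3: ✓ → 181
sample_id=4: ✓ → 90
sample_id=5: ✗
sample_id=6: ✓ → 192
sample_id=7: ✓ → 192
sample_id=8: ✗
sample_id=9: ✓ → 29
sample_id=10: ✓ → 17
sample_id=11: ✓ → 112
sample_id=12: ✗
sample_id=13: ✓ → 21
conc_ppm_sum2 = 142 + 181 + 90 + 192 + 192 + 29 + 17 + 112 + 21 = 976

conc_ppm_sum=347, conc_ppm_sum2=976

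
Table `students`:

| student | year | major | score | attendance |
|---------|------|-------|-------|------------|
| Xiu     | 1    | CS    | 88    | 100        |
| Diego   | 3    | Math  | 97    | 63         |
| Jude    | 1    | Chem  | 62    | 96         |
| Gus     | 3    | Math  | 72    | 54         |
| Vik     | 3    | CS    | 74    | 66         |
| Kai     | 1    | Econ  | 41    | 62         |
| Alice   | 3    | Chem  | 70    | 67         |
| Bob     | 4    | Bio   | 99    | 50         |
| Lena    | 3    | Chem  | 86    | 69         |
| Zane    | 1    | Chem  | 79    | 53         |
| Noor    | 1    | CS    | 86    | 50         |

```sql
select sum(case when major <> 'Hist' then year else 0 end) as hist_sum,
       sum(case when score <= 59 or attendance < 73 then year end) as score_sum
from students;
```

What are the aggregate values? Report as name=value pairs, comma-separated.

[hist_sum: major <> 'Hist']
student=Xiu: ✓ → 1
student=Diego: ✓ → 3
student=Jude: ✓ → 1
student=Gus: ✓ → 3
student=Vik: ✓ → 3
student=Kai: ✓ → 1
student=Alice: ✓ → 3
student=Bob: ✓ → 4
student=Lena: ✓ → 3
student=Zane: ✓ → 1
student=Noor: ✓ → 1
hist_sum = 1 + 3 + 1 + 3 + 3 + 1 + 3 + 4 + 3 + 1 + 1 = 24
—
[score_sum: score <= 59 or attendance < 73]
student=Xiu: ✗
student=Diego: ✓ → 3
student=Jude: ✗
student=Gus: ✓ → 3
student=Vik: ✓ → 3
student=Kai: ✓ → 1
student=Alice: ✓ → 3
student=Bob: ✓ → 4
student=Lena: ✓ → 3
student=Zane: ✓ → 1
student=Noor: ✓ → 1
score_sum = 3 + 3 + 3 + 1 + 3 + 4 + 3 + 1 + 1 = 22

hist_sum=24, score_sum=22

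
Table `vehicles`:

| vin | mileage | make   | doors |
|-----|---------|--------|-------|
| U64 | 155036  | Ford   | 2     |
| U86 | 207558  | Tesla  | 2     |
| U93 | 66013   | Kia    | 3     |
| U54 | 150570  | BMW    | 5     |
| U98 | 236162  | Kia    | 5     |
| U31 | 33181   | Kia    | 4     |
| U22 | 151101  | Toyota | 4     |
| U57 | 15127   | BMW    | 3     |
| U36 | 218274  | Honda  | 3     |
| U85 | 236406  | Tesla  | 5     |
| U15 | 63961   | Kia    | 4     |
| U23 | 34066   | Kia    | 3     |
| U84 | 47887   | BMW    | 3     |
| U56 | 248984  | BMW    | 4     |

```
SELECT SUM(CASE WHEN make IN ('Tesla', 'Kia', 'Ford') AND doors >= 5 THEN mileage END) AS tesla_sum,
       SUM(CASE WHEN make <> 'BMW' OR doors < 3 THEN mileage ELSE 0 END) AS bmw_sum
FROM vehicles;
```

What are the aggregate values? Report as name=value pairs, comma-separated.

[tesla_sum: make IN ('Tesla', 'Kia', 'Ford') AND doors >= 5]
vin=U64: ✗
vin=U86: ✗
vin=U93: ✗
vin=U54: ✗
vin=U98: ✓ → 236162
vin=U31: ✗
vin=U22: ✗
vin=U57: ✗
vin=U36: ✗
vin=U85: ✓ → 236406
vin=U15: ✗
vin=U23: ✗
vin=U84: ✗
vin=U56: ✗
tesla_sum = 236162 + 236406 = 472568
—
[bmw_sum: make <> 'BMW' OR doors < 3]
vin=U64: ✓ → 155036
vin=U86: ✓ → 207558
vin=U93: ✓ → 66013
vin=U54: ✗
vin=U98: ✓ → 236162
vin=U31: ✓ → 33181
vin=U22: ✓ → 151101
vin=U57: ✗
vin=U36: ✓ → 218274
vin=U85: ✓ → 236406
vin=U15: ✓ → 63961
vin=U23: ✓ → 34066
vin=U84: ✗
vin=U56: ✗
bmw_sum = 155036 + 207558 + 66013 + 236162 + 33181 + 151101 + 218274 + 236406 + 63961 + 34066 = 1401758

tesla_sum=472568, bmw_sum=1401758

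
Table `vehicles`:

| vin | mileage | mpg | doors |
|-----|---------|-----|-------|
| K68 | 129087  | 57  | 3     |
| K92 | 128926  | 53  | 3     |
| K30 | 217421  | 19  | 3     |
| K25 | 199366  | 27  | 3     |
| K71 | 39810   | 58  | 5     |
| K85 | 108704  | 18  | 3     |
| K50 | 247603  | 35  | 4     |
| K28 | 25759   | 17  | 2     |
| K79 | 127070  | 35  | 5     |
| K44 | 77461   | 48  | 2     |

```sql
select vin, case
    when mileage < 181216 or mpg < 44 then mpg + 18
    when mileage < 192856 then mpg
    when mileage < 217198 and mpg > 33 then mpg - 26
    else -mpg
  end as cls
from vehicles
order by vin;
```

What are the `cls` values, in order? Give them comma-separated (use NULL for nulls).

45, 35, 37, 66, 53, 75, 76, 53, 36, 71

vin=K25: mileage < 181216 or mpg < 44 → 45
vin=K28: mileage < 181216 or mpg < 44 → 35
vin=K30: mileage < 181216 or mpg < 44 → 37
vin=K44: mileage < 181216 or mpg < 44 → 66
vin=K50: mileage < 181216 or mpg < 44 → 53
vin=K68: mileage < 181216 or mpg < 44 → 75
vin=K71: mileage < 181216 or mpg < 44 → 76
vin=K79: mileage < 181216 or mpg < 44 → 53
vin=K85: mileage < 181216 or mpg < 44 → 36
vin=K92: mileage < 181216 or mpg < 44 → 71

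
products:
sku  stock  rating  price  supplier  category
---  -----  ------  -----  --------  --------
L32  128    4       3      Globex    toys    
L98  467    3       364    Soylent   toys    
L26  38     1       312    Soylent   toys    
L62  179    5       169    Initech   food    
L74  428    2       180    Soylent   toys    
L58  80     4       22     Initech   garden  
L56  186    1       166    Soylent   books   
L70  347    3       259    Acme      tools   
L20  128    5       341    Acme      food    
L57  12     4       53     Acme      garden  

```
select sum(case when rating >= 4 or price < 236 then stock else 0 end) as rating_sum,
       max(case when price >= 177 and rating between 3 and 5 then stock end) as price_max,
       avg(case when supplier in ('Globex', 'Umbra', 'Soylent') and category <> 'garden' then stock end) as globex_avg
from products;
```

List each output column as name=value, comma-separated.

rating_sum=1141, price_max=467, globex_avg=249.4

[rating_sum: rating >= 4 or price < 236]
sku=L32: ✓ → 128
sku=L98: ✗
sku=L26: ✗
sku=L62: ✓ → 179
sku=L74: ✓ → 428
sku=L58: ✓ → 80
sku=L56: ✓ → 186
sku=L70: ✗
sku=L20: ✓ → 128
sku=L57: ✓ → 12
rating_sum = 128 + 179 + 428 + 80 + 186 + 128 + 12 = 1141
—
[price_max: price >= 177 and rating between 3 and 5]
sku=L32: ✗
sku=L98: ✓ → 467
sku=L26: ✗
sku=L62: ✗
sku=L74: ✗
sku=L58: ✗
sku=L56: ✗
sku=L70: ✓ → 347
sku=L20: ✓ → 128
sku=L57: ✗
price_max = MAX(467, 347, 128) = 467
—
[globex_avg: supplier in ('Globex', 'Umbra', 'Soylent') and category <> 'garden']
sku=L32: ✓ → 128
sku=L98: ✓ → 467
sku=L26: ✓ → 38
sku=L62: ✗
sku=L74: ✓ → 428
sku=L58: ✗
sku=L56: ✓ → 186
sku=L70: ✗
sku=L20: ✗
sku=L57: ✗
globex_avg = (128 + 467 + 38 + 428 + 186) / 5 = 249.4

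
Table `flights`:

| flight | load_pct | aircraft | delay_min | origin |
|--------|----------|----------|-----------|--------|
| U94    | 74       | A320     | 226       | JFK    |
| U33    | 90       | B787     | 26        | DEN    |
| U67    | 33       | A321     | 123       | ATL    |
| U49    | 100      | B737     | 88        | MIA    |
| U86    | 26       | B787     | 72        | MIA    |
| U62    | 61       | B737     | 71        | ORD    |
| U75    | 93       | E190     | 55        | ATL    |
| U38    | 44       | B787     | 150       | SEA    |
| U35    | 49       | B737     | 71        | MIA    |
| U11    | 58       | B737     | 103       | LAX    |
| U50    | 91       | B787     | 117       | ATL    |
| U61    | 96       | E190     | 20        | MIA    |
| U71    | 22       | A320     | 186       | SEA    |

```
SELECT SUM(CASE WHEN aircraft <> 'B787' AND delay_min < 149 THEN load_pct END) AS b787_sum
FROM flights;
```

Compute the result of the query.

490

flight=U94: ✗
flight=U33: ✗
flight=U67: ✓ → 33
flight=U49: ✓ → 100
flight=U86: ✗
flight=U62: ✓ → 61
flight=U75: ✓ → 93
flight=U38: ✗
flight=U35: ✓ → 49
flight=U11: ✓ → 58
flight=U50: ✗
flight=U61: ✓ → 96
flight=U71: ✗
b787_sum = 33 + 100 + 61 + 93 + 49 + 58 + 96 = 490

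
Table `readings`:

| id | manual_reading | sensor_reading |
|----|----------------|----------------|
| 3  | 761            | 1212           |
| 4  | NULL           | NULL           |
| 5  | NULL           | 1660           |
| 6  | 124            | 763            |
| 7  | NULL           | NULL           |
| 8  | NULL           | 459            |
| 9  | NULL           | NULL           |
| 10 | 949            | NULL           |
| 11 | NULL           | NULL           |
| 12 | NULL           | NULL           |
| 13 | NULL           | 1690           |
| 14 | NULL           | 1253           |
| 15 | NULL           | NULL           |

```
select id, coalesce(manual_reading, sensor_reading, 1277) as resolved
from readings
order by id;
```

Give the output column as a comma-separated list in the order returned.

761, 1277, 1660, 124, 1277, 459, 1277, 949, 1277, 1277, 1690, 1253, 1277

id=3: manual_reading=761 → 761
id=4: manual_reading=NULL, sensor_reading=NULL, → literal 1277 → 1277
id=5: manual_reading=NULL, sensor_reading=1660 → 1660
id=6: manual_reading=124 → 124
id=7: manual_reading=NULL, sensor_reading=NULL, → literal 1277 → 1277
id=8: manual_reading=NULL, sensor_reading=459 → 459
id=9: manual_reading=NULL, sensor_reading=NULL, → literal 1277 → 1277
id=10: manual_reading=949 → 949
id=11: manual_reading=NULL, sensor_reading=NULL, → literal 1277 → 1277
id=12: manual_reading=NULL, sensor_reading=NULL, → literal 1277 → 1277
id=13: manual_reading=NULL, sensor_reading=1690 → 1690
id=14: manual_reading=NULL, sensor_reading=1253 → 1253
id=15: manual_reading=NULL, sensor_reading=NULL, → literal 1277 → 1277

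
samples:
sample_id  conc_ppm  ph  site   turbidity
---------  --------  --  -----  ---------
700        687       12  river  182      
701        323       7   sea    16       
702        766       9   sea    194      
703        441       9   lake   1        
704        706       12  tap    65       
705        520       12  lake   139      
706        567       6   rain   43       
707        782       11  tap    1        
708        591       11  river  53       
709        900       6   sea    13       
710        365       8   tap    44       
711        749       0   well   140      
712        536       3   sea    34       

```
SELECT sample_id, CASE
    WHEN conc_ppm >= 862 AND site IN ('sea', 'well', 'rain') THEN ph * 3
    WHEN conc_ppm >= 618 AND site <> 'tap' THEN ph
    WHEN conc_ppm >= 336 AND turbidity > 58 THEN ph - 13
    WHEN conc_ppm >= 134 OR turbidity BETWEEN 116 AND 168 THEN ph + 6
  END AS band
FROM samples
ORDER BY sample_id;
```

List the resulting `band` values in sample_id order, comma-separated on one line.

sample_id=700: conc_ppm >= 618 AND site <> 'tap' → 12
sample_id=701: conc_ppm >= 134 OR turbidity BETWEEN 116 AND 168 → 13
sample_id=702: conc_ppm >= 618 AND site <> 'tap' → 9
sample_id=703: conc_ppm >= 134 OR turbidity BETWEEN 116 AND 168 → 15
sample_id=704: conc_ppm >= 336 AND turbidity > 58 → -1
sample_id=705: conc_ppm >= 336 AND turbidity > 58 → -1
sample_id=706: conc_ppm >= 134 OR turbidity BETWEEN 116 AND 168 → 12
sample_id=707: conc_ppm >= 134 OR turbidity BETWEEN 116 AND 168 → 17
sample_id=708: conc_ppm >= 134 OR turbidity BETWEEN 116 AND 168 → 17
sample_id=709: conc_ppm >= 862 AND site IN ('sea', 'well', 'rain') → 18
sample_id=710: conc_ppm >= 134 OR turbidity BETWEEN 116 AND 168 → 14
sample_id=711: conc_ppm >= 618 AND site <> 'tap' → 0
sample_id=712: conc_ppm >= 134 OR turbidity BETWEEN 116 AND 168 → 9

12, 13, 9, 15, -1, -1, 12, 17, 17, 18, 14, 0, 9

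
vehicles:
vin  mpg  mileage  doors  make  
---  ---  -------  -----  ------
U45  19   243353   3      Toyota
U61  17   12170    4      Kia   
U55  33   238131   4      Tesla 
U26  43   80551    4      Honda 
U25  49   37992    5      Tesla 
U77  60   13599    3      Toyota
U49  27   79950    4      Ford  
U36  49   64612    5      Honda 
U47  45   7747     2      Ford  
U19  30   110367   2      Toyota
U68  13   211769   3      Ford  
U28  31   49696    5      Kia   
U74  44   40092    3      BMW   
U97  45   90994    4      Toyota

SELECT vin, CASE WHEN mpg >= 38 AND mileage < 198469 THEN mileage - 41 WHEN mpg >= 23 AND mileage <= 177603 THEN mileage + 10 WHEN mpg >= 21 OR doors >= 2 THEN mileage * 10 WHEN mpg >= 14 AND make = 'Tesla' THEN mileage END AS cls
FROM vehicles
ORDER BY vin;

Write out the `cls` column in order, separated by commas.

vin=U19: mpg >= 23 AND mileage <= 177603 → 110377
vin=U25: mpg >= 38 AND mileage < 198469 → 37951
vin=U26: mpg >= 38 AND mileage < 198469 → 80510
vin=U28: mpg >= 23 AND mileage <= 177603 → 49706
vin=U36: mpg >= 38 AND mileage < 198469 → 64571
vin=U45: mpg >= 21 OR doors >= 2 → 2433530
vin=U47: mpg >= 38 AND mileage < 198469 → 7706
vin=U49: mpg >= 23 AND mileage <= 177603 → 79960
vin=U55: mpg >= 21 OR doors >= 2 → 2381310
vin=U61: mpg >= 21 OR doors >= 2 → 121700
vin=U68: mpg >= 21 OR doors >= 2 → 2117690
vin=U74: mpg >= 38 AND mileage < 198469 → 40051
vin=U77: mpg >= 38 AND mileage < 198469 → 13558
vin=U97: mpg >= 38 AND mileage < 198469 → 90953

110377, 37951, 80510, 49706, 64571, 2433530, 7706, 79960, 2381310, 121700, 2117690, 40051, 13558, 90953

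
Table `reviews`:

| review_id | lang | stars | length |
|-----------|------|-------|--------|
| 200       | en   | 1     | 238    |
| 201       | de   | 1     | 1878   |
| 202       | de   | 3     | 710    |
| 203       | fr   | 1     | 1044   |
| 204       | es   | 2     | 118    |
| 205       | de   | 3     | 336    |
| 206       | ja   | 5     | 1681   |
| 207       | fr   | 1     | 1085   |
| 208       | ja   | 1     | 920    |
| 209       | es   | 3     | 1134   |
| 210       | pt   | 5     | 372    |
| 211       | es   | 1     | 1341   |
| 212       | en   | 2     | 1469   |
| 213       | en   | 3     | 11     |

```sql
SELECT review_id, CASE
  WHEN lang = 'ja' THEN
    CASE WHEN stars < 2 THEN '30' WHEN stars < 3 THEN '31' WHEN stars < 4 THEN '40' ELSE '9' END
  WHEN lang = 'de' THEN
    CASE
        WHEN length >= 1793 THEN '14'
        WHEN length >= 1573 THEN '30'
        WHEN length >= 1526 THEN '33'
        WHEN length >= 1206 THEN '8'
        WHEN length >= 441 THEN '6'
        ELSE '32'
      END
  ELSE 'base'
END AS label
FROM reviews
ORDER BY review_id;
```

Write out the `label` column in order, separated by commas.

base, 14, 6, base, base, 32, 9, base, 30, base, base, base, base, base

review_id=200: lang='en' → outer ELSE → base
review_id=201: lang='de' → inner[length >= 1793] → 14
review_id=202: lang='de' → inner[length >= 441] → 6
review_id=203: lang='fr' → outer ELSE → base
review_id=204: lang='es' → outer ELSE → base
review_id=205: lang='de' → inner[ELSE] → 32
review_id=206: lang='ja' → inner[ELSE] → 9
review_id=207: lang='fr' → outer ELSE → base
review_id=208: lang='ja' → inner[stars < 2] → 30
review_id=209: lang='es' → outer ELSE → base
review_id=210: lang='pt' → outer ELSE → base
review_id=211: lang='es' → outer ELSE → base
review_id=212: lang='en' → outer ELSE → base
review_id=213: lang='en' → outer ELSE → base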